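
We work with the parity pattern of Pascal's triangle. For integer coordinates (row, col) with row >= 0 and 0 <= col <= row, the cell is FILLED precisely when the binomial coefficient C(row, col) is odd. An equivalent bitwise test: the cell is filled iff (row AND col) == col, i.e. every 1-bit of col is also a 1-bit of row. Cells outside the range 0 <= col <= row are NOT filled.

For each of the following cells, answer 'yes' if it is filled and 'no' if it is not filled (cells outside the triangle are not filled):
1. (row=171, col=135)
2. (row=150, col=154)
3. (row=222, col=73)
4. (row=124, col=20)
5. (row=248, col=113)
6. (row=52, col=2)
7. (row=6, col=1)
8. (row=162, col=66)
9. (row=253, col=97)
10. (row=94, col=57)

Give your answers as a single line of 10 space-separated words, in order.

(171,135): row=0b10101011, col=0b10000111, row AND col = 0b10000011 = 131; 131 != 135 -> empty
(150,154): col outside [0, 150] -> not filled
(222,73): row=0b11011110, col=0b1001001, row AND col = 0b1001000 = 72; 72 != 73 -> empty
(124,20): row=0b1111100, col=0b10100, row AND col = 0b10100 = 20; 20 == 20 -> filled
(248,113): row=0b11111000, col=0b1110001, row AND col = 0b1110000 = 112; 112 != 113 -> empty
(52,2): row=0b110100, col=0b10, row AND col = 0b0 = 0; 0 != 2 -> empty
(6,1): row=0b110, col=0b1, row AND col = 0b0 = 0; 0 != 1 -> empty
(162,66): row=0b10100010, col=0b1000010, row AND col = 0b10 = 2; 2 != 66 -> empty
(253,97): row=0b11111101, col=0b1100001, row AND col = 0b1100001 = 97; 97 == 97 -> filled
(94,57): row=0b1011110, col=0b111001, row AND col = 0b11000 = 24; 24 != 57 -> empty

Answer: no no no yes no no no no yes no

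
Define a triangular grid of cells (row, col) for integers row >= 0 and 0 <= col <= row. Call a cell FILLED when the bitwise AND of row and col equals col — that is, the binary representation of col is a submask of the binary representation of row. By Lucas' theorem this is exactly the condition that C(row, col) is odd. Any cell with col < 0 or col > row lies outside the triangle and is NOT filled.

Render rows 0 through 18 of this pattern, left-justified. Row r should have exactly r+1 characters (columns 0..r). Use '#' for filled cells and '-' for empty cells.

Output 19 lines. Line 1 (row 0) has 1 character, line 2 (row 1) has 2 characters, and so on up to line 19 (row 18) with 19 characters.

Answer: #
##
#-#
####
#---#
##--##
#-#-#-#
########
#-------#
##------##
#-#-----#-#
####----####
#---#---#---#
##--##--##--##
#-#-#-#-#-#-#-#
################
#---------------#
##--------------##
#-#-------------#-#

Derivation:
r0=0: #
r1=1: ##
r2=10: #-#
r3=11: ####
r4=100: #---#
r5=101: ##--##
r6=110: #-#-#-#
r7=111: ########
r8=1000: #-------#
r9=1001: ##------##
r10=1010: #-#-----#-#
r11=1011: ####----####
r12=1100: #---#---#---#
r13=1101: ##--##--##--##
r14=1110: #-#-#-#-#-#-#-#
r15=1111: ################
r16=10000: #---------------#
r17=10001: ##--------------##
r18=10010: #-#-------------#-#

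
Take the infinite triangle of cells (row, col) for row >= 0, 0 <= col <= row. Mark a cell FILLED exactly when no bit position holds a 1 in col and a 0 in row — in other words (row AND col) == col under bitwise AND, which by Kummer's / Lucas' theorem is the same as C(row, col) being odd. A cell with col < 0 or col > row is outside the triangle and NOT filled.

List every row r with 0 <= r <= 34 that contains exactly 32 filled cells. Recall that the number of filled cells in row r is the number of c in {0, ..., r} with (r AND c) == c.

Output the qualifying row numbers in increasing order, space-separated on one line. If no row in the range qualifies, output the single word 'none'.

Row r has 2^popcount(r) filled cells, so we need popcount(r) = log2(32) = 5.
Scan r = 0..34 and keep those with exactly 5 one-bits:
r=0=0 popcount=0 -> skip
r=1=1 popcount=1 -> skip
r=2=10 popcount=1 -> skip
r=3=11 popcount=2 -> skip
r=4=100 popcount=1 -> skip
r=5=101 popcount=2 -> skip
r=6=110 popcount=2 -> skip
r=7=111 popcount=3 -> skip
r=8=1000 popcount=1 -> skip
r=9=1001 popcount=2 -> skip
r=10=1010 popcount=2 -> skip
r=11=1011 popcount=3 -> skip
r=12=1100 popcount=2 -> skip
r=13=1101 popcount=3 -> skip
r=14=1110 popcount=3 -> skip
r=15=1111 popcount=4 -> skip
r=16=10000 popcount=1 -> skip
r=17=10001 popcount=2 -> skip
r=18=10010 popcount=2 -> skip
r=19=10011 popcount=3 -> skip
r=20=10100 popcount=2 -> skip
r=21=10101 popcount=3 -> skip
r=22=10110 popcount=3 -> skip
r=23=10111 popcount=4 -> skip
r=24=11000 popcount=2 -> skip
r=25=11001 popcount=3 -> skip
r=26=11010 popcount=3 -> skip
r=27=11011 popcount=4 -> skip
r=28=11100 popcount=3 -> skip
r=29=11101 popcount=4 -> skip
r=30=11110 popcount=4 -> skip
r=31=11111 popcount=5 -> KEEP
r=32=100000 popcount=1 -> skip
r=33=100001 popcount=2 -> skip
r=34=100010 popcount=2 -> skip
Kept rows: 31

Answer: 31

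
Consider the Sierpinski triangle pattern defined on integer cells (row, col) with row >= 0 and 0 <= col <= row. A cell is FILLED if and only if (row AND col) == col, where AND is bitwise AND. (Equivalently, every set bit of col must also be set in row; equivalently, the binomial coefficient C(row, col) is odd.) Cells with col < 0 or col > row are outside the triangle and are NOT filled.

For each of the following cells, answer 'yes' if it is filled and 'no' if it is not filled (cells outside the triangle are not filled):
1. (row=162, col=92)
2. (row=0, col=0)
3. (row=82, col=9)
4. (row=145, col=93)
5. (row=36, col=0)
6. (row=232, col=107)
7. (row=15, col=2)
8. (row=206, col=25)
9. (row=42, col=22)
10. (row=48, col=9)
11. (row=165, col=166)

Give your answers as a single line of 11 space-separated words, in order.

Answer: no yes no no yes no yes no no no no

Derivation:
(162,92): row=0b10100010, col=0b1011100, row AND col = 0b0 = 0; 0 != 92 -> empty
(0,0): row=0b0, col=0b0, row AND col = 0b0 = 0; 0 == 0 -> filled
(82,9): row=0b1010010, col=0b1001, row AND col = 0b0 = 0; 0 != 9 -> empty
(145,93): row=0b10010001, col=0b1011101, row AND col = 0b10001 = 17; 17 != 93 -> empty
(36,0): row=0b100100, col=0b0, row AND col = 0b0 = 0; 0 == 0 -> filled
(232,107): row=0b11101000, col=0b1101011, row AND col = 0b1101000 = 104; 104 != 107 -> empty
(15,2): row=0b1111, col=0b10, row AND col = 0b10 = 2; 2 == 2 -> filled
(206,25): row=0b11001110, col=0b11001, row AND col = 0b1000 = 8; 8 != 25 -> empty
(42,22): row=0b101010, col=0b10110, row AND col = 0b10 = 2; 2 != 22 -> empty
(48,9): row=0b110000, col=0b1001, row AND col = 0b0 = 0; 0 != 9 -> empty
(165,166): col outside [0, 165] -> not filled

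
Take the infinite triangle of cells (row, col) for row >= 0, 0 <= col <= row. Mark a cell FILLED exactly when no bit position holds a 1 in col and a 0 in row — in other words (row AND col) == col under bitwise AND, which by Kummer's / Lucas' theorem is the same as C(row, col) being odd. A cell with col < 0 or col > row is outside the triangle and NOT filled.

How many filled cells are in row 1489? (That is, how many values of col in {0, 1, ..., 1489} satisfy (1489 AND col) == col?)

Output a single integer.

Answer: 64

Derivation:
1489 in binary = 10111010001
popcount(1489) = number of 1-bits in 10111010001 = 6
A col c satisfies (1489 AND c) == c iff every set bit of c is also set in 1489; each of the 6 set bits of 1489 can independently be on or off in c.
count = 2^6 = 64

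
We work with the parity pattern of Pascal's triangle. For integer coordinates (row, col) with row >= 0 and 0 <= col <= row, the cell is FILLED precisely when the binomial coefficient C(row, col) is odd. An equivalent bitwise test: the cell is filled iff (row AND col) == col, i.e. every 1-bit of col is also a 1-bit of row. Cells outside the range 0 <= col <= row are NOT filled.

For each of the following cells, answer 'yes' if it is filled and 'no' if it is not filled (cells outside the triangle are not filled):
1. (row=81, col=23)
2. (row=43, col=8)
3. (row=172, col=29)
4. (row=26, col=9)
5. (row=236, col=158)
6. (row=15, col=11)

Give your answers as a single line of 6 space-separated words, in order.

Answer: no yes no no no yes

Derivation:
(81,23): row=0b1010001, col=0b10111, row AND col = 0b10001 = 17; 17 != 23 -> empty
(43,8): row=0b101011, col=0b1000, row AND col = 0b1000 = 8; 8 == 8 -> filled
(172,29): row=0b10101100, col=0b11101, row AND col = 0b1100 = 12; 12 != 29 -> empty
(26,9): row=0b11010, col=0b1001, row AND col = 0b1000 = 8; 8 != 9 -> empty
(236,158): row=0b11101100, col=0b10011110, row AND col = 0b10001100 = 140; 140 != 158 -> empty
(15,11): row=0b1111, col=0b1011, row AND col = 0b1011 = 11; 11 == 11 -> filled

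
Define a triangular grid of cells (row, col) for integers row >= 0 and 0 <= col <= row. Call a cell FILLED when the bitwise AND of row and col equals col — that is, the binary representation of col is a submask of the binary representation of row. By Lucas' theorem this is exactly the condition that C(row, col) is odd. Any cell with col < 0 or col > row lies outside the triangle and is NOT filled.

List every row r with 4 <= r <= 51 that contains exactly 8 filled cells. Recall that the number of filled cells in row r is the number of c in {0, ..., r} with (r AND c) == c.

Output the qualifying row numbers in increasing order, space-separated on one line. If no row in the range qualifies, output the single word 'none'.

Row r has 2^popcount(r) filled cells, so we need popcount(r) = log2(8) = 3.
Scan r = 4..51 and keep those with exactly 3 one-bits:
r=4=100 popcount=1 -> skip
r=5=101 popcount=2 -> skip
r=6=110 popcount=2 -> skip
r=7=111 popcount=3 -> KEEP
r=8=1000 popcount=1 -> skip
r=9=1001 popcount=2 -> skip
r=10=1010 popcount=2 -> skip
r=11=1011 popcount=3 -> KEEP
r=12=1100 popcount=2 -> skip
r=13=1101 popcount=3 -> KEEP
r=14=1110 popcount=3 -> KEEP
r=15=1111 popcount=4 -> skip
r=16=10000 popcount=1 -> skip
r=17=10001 popcount=2 -> skip
r=18=10010 popcount=2 -> skip
r=19=10011 popcount=3 -> KEEP
r=20=10100 popcount=2 -> skip
r=21=10101 popcount=3 -> KEEP
r=22=10110 popcount=3 -> KEEP
r=23=10111 popcount=4 -> skip
r=24=11000 popcount=2 -> skip
r=25=11001 popcount=3 -> KEEP
r=26=11010 popcount=3 -> KEEP
r=27=11011 popcount=4 -> skip
r=28=11100 popcount=3 -> KEEP
r=29=11101 popcount=4 -> skip
r=30=11110 popcount=4 -> skip
r=31=11111 popcount=5 -> skip
r=32=100000 popcount=1 -> skip
r=33=100001 popcount=2 -> skip
r=34=100010 popcount=2 -> skip
r=35=100011 popcount=3 -> KEEP
r=36=100100 popcount=2 -> skip
r=37=100101 popcount=3 -> KEEP
r=38=100110 popcount=3 -> KEEP
r=39=100111 popcount=4 -> skip
r=40=101000 popcount=2 -> skip
r=41=101001 popcount=3 -> KEEP
r=42=101010 popcount=3 -> KEEP
r=43=101011 popcount=4 -> skip
r=44=101100 popcount=3 -> KEEP
r=45=101101 popcount=4 -> skip
r=46=101110 popcount=4 -> skip
r=47=101111 popcount=5 -> skip
r=48=110000 popcount=2 -> skip
r=49=110001 popcount=3 -> KEEP
r=50=110010 popcount=3 -> KEEP
r=51=110011 popcount=4 -> skip
Kept rows: 7 11 13 14 19 21 22 25 26 28 35 37 38 41 42 44 49 50

Answer: 7 11 13 14 19 21 22 25 26 28 35 37 38 41 42 44 49 50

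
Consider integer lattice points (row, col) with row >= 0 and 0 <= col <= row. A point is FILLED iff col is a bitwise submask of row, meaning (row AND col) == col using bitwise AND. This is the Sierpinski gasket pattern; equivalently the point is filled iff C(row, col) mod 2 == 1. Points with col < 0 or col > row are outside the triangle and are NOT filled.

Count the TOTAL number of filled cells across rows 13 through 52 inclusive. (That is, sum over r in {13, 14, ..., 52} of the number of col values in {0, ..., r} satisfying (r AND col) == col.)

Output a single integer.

Answer: 400

Derivation:
r13=1101 pc3: +8 =8
r14=1110 pc3: +8 =16
r15=1111 pc4: +16 =32
r16=10000 pc1: +2 =34
r17=10001 pc2: +4 =38
r18=10010 pc2: +4 =42
r19=10011 pc3: +8 =50
r20=10100 pc2: +4 =54
r21=10101 pc3: +8 =62
r22=10110 pc3: +8 =70
r23=10111 pc4: +16 =86
r24=11000 pc2: +4 =90
r25=11001 pc3: +8 =98
r26=11010 pc3: +8 =106
r27=11011 pc4: +16 =122
r28=11100 pc3: +8 =130
r29=11101 pc4: +16 =146
r30=11110 pc4: +16 =162
r31=11111 pc5: +32 =194
r32=100000 pc1: +2 =196
r33=100001 pc2: +4 =200
r34=100010 pc2: +4 =204
r35=100011 pc3: +8 =212
r36=100100 pc2: +4 =216
r37=100101 pc3: +8 =224
r38=100110 pc3: +8 =232
r39=100111 pc4: +16 =248
r40=101000 pc2: +4 =252
r41=101001 pc3: +8 =260
r42=101010 pc3: +8 =268
r43=101011 pc4: +16 =284
r44=101100 pc3: +8 =292
r45=101101 pc4: +16 =308
r46=101110 pc4: +16 =324
r47=101111 pc5: +32 =356
r48=110000 pc2: +4 =360
r49=110001 pc3: +8 =368
r50=110010 pc3: +8 =376
r51=110011 pc4: +16 =392
r52=110100 pc3: +8 =400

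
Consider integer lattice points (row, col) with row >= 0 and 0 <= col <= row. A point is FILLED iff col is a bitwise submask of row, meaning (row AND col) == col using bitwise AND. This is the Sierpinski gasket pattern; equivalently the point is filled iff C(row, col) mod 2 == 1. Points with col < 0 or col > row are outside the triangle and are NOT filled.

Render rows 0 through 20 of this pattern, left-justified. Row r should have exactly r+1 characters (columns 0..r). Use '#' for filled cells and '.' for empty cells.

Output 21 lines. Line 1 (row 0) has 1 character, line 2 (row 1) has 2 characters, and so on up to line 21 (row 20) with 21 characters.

r0=0: #
r1=1: ##
r2=10: #.#
r3=11: ####
r4=100: #...#
r5=101: ##..##
r6=110: #.#.#.#
r7=111: ########
r8=1000: #.......#
r9=1001: ##......##
r10=1010: #.#.....#.#
r11=1011: ####....####
r12=1100: #...#...#...#
r13=1101: ##..##..##..##
r14=1110: #.#.#.#.#.#.#.#
r15=1111: ################
r16=10000: #...............#
r17=10001: ##..............##
r18=10010: #.#.............#.#
r19=10011: ####............####
r20=10100: #...#...........#...#

Answer: #
##
#.#
####
#...#
##..##
#.#.#.#
########
#.......#
##......##
#.#.....#.#
####....####
#...#...#...#
##..##..##..##
#.#.#.#.#.#.#.#
################
#...............#
##..............##
#.#.............#.#
####............####
#...#...........#...#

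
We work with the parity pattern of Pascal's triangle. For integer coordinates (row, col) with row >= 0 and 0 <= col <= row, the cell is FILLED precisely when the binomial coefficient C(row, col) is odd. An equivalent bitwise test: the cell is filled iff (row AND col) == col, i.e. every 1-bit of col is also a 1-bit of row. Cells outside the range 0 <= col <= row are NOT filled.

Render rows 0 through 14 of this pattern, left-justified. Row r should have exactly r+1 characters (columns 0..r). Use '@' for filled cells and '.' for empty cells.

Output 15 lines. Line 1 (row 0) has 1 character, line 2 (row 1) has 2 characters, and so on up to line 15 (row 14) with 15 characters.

r0=0: @
r1=1: @@
r2=10: @.@
r3=11: @@@@
r4=100: @...@
r5=101: @@..@@
r6=110: @.@.@.@
r7=111: @@@@@@@@
r8=1000: @.......@
r9=1001: @@......@@
r10=1010: @.@.....@.@
r11=1011: @@@@....@@@@
r12=1100: @...@...@...@
r13=1101: @@..@@..@@..@@
r14=1110: @.@.@.@.@.@.@.@

Answer: @
@@
@.@
@@@@
@...@
@@..@@
@.@.@.@
@@@@@@@@
@.......@
@@......@@
@.@.....@.@
@@@@....@@@@
@...@...@...@
@@..@@..@@..@@
@.@.@.@.@.@.@.@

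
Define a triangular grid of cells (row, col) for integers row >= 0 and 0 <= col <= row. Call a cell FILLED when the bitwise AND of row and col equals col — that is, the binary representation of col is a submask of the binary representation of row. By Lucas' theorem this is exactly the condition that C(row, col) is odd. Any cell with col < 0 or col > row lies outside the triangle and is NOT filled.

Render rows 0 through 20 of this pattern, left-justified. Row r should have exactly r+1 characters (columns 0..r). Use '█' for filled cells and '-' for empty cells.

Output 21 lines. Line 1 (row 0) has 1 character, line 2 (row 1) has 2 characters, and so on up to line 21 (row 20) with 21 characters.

r0=0: █
r1=1: ██
r2=10: █-█
r3=11: ████
r4=100: █---█
r5=101: ██--██
r6=110: █-█-█-█
r7=111: ████████
r8=1000: █-------█
r9=1001: ██------██
r10=1010: █-█-----█-█
r11=1011: ████----████
r12=1100: █---█---█---█
r13=1101: ██--██--██--██
r14=1110: █-█-█-█-█-█-█-█
r15=1111: ████████████████
r16=10000: █---------------█
r17=10001: ██--------------██
r18=10010: █-█-------------█-█
r19=10011: ████------------████
r20=10100: █---█-----------█---█

Answer: █
██
█-█
████
█---█
██--██
█-█-█-█
████████
█-------█
██------██
█-█-----█-█
████----████
█---█---█---█
██--██--██--██
█-█-█-█-█-█-█-█
████████████████
█---------------█
██--------------██
█-█-------------█-█
████------------████
█---█-----------█---█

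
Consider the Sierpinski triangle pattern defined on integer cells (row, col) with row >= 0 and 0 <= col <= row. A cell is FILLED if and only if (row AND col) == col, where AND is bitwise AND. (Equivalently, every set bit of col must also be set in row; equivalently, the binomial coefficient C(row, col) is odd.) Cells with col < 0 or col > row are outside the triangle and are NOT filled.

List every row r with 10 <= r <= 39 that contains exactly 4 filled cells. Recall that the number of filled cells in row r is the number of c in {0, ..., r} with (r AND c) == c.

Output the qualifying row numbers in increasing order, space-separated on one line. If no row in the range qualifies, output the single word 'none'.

Answer: 10 12 17 18 20 24 33 34 36

Derivation:
Row r has 2^popcount(r) filled cells, so we need popcount(r) = log2(4) = 2.
Scan r = 10..39 and keep those with exactly 2 one-bits:
r=10=1010 popcount=2 -> KEEP
r=11=1011 popcount=3 -> skip
r=12=1100 popcount=2 -> KEEP
r=13=1101 popcount=3 -> skip
r=14=1110 popcount=3 -> skip
r=15=1111 popcount=4 -> skip
r=16=10000 popcount=1 -> skip
r=17=10001 popcount=2 -> KEEP
r=18=10010 popcount=2 -> KEEP
r=19=10011 popcount=3 -> skip
r=20=10100 popcount=2 -> KEEP
r=21=10101 popcount=3 -> skip
r=22=10110 popcount=3 -> skip
r=23=10111 popcount=4 -> skip
r=24=11000 popcount=2 -> KEEP
r=25=11001 popcount=3 -> skip
r=26=11010 popcount=3 -> skip
r=27=11011 popcount=4 -> skip
r=28=11100 popcount=3 -> skip
r=29=11101 popcount=4 -> skip
r=30=11110 popcount=4 -> skip
r=31=11111 popcount=5 -> skip
r=32=100000 popcount=1 -> skip
r=33=100001 popcount=2 -> KEEP
r=34=100010 popcount=2 -> KEEP
r=35=100011 popcount=3 -> skip
r=36=100100 popcount=2 -> KEEP
r=37=100101 popcount=3 -> skip
r=38=100110 popcount=3 -> skip
r=39=100111 popcount=4 -> skip
Kept rows: 10 12 17 18 20 24 33 34 36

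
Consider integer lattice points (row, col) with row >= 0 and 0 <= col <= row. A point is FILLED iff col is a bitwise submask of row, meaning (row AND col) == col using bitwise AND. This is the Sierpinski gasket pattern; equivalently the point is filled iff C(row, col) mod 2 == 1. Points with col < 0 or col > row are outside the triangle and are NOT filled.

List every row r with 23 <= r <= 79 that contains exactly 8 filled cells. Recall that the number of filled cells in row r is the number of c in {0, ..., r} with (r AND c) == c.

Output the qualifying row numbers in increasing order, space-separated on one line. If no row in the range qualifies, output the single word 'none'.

Answer: 25 26 28 35 37 38 41 42 44 49 50 52 56 67 69 70 73 74 76

Derivation:
Row r has 2^popcount(r) filled cells, so we need popcount(r) = log2(8) = 3.
Scan r = 23..79 and keep those with exactly 3 one-bits:
r=23=10111 popcount=4 -> skip
r=24=11000 popcount=2 -> skip
r=25=11001 popcount=3 -> KEEP
r=26=11010 popcount=3 -> KEEP
r=27=11011 popcount=4 -> skip
r=28=11100 popcount=3 -> KEEP
r=29=11101 popcount=4 -> skip
r=30=11110 popcount=4 -> skip
r=31=11111 popcount=5 -> skip
r=32=100000 popcount=1 -> skip
r=33=100001 popcount=2 -> skip
r=34=100010 popcount=2 -> skip
r=35=100011 popcount=3 -> KEEP
r=36=100100 popcount=2 -> skip
r=37=100101 popcount=3 -> KEEP
r=38=100110 popcount=3 -> KEEP
r=39=100111 popcount=4 -> skip
r=40=101000 popcount=2 -> skip
r=41=101001 popcount=3 -> KEEP
r=42=101010 popcount=3 -> KEEP
r=43=101011 popcount=4 -> skip
r=44=101100 popcount=3 -> KEEP
r=45=101101 popcount=4 -> skip
r=46=101110 popcount=4 -> skip
r=47=101111 popcount=5 -> skip
r=48=110000 popcount=2 -> skip
r=49=110001 popcount=3 -> KEEP
r=50=110010 popcount=3 -> KEEP
r=51=110011 popcount=4 -> skip
r=52=110100 popcount=3 -> KEEP
r=53=110101 popcount=4 -> skip
r=54=110110 popcount=4 -> skip
r=55=110111 popcount=5 -> skip
r=56=111000 popcount=3 -> KEEP
r=57=111001 popcount=4 -> skip
r=58=111010 popcount=4 -> skip
r=59=111011 popcount=5 -> skip
r=60=111100 popcount=4 -> skip
r=61=111101 popcount=5 -> skip
r=62=111110 popcount=5 -> skip
r=63=111111 popcount=6 -> skip
r=64=1000000 popcount=1 -> skip
r=65=1000001 popcount=2 -> skip
r=66=1000010 popcount=2 -> skip
r=67=1000011 popcount=3 -> KEEP
r=68=1000100 popcount=2 -> skip
r=69=1000101 popcount=3 -> KEEP
r=70=1000110 popcount=3 -> KEEP
r=71=1000111 popcount=4 -> skip
r=72=1001000 popcount=2 -> skip
r=73=1001001 popcount=3 -> KEEP
r=74=1001010 popcount=3 -> KEEP
r=75=1001011 popcount=4 -> skip
r=76=1001100 popcount=3 -> KEEP
r=77=1001101 popcount=4 -> skip
r=78=1001110 popcount=4 -> skip
r=79=1001111 popcount=5 -> skip
Kept rows: 25 26 28 35 37 38 41 42 44 49 50 52 56 67 69 70 73 74 76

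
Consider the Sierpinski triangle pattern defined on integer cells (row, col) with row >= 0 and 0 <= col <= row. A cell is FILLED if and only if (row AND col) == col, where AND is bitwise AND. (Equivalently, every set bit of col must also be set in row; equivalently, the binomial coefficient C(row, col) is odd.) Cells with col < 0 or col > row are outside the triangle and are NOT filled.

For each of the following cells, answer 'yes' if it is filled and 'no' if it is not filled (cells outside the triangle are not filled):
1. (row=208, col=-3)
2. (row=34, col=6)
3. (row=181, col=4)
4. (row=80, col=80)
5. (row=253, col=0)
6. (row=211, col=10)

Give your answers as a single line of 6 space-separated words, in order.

(208,-3): col outside [0, 208] -> not filled
(34,6): row=0b100010, col=0b110, row AND col = 0b10 = 2; 2 != 6 -> empty
(181,4): row=0b10110101, col=0b100, row AND col = 0b100 = 4; 4 == 4 -> filled
(80,80): row=0b1010000, col=0b1010000, row AND col = 0b1010000 = 80; 80 == 80 -> filled
(253,0): row=0b11111101, col=0b0, row AND col = 0b0 = 0; 0 == 0 -> filled
(211,10): row=0b11010011, col=0b1010, row AND col = 0b10 = 2; 2 != 10 -> empty

Answer: no no yes yes yes no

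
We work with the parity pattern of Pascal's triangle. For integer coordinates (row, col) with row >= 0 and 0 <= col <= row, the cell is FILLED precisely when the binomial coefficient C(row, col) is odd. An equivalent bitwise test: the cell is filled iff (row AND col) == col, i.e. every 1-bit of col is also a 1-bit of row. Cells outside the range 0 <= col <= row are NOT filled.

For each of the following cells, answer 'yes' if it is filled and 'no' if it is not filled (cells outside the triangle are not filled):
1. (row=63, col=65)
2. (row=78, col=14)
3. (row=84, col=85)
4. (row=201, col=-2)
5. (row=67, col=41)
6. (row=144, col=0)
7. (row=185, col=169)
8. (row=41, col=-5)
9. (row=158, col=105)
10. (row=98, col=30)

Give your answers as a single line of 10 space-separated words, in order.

Answer: no yes no no no yes yes no no no

Derivation:
(63,65): col outside [0, 63] -> not filled
(78,14): row=0b1001110, col=0b1110, row AND col = 0b1110 = 14; 14 == 14 -> filled
(84,85): col outside [0, 84] -> not filled
(201,-2): col outside [0, 201] -> not filled
(67,41): row=0b1000011, col=0b101001, row AND col = 0b1 = 1; 1 != 41 -> empty
(144,0): row=0b10010000, col=0b0, row AND col = 0b0 = 0; 0 == 0 -> filled
(185,169): row=0b10111001, col=0b10101001, row AND col = 0b10101001 = 169; 169 == 169 -> filled
(41,-5): col outside [0, 41] -> not filled
(158,105): row=0b10011110, col=0b1101001, row AND col = 0b1000 = 8; 8 != 105 -> empty
(98,30): row=0b1100010, col=0b11110, row AND col = 0b10 = 2; 2 != 30 -> empty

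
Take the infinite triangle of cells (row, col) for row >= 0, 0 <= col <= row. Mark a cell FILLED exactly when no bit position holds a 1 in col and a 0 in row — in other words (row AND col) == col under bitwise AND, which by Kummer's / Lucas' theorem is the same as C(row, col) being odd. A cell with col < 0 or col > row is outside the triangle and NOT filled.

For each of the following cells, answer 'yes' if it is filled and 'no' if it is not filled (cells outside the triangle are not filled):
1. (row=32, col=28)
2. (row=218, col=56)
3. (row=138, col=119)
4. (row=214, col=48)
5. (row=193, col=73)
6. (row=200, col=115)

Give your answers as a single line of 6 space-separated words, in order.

Answer: no no no no no no

Derivation:
(32,28): row=0b100000, col=0b11100, row AND col = 0b0 = 0; 0 != 28 -> empty
(218,56): row=0b11011010, col=0b111000, row AND col = 0b11000 = 24; 24 != 56 -> empty
(138,119): row=0b10001010, col=0b1110111, row AND col = 0b10 = 2; 2 != 119 -> empty
(214,48): row=0b11010110, col=0b110000, row AND col = 0b10000 = 16; 16 != 48 -> empty
(193,73): row=0b11000001, col=0b1001001, row AND col = 0b1000001 = 65; 65 != 73 -> empty
(200,115): row=0b11001000, col=0b1110011, row AND col = 0b1000000 = 64; 64 != 115 -> empty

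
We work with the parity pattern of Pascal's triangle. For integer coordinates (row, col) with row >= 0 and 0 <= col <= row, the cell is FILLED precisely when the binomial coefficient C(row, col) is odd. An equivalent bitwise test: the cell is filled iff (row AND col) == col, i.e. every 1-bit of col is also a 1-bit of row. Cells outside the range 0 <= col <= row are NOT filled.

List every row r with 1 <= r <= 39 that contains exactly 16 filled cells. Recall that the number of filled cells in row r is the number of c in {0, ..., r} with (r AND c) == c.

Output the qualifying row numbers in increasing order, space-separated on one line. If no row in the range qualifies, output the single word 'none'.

Answer: 15 23 27 29 30 39

Derivation:
Row r has 2^popcount(r) filled cells, so we need popcount(r) = log2(16) = 4.
Scan r = 1..39 and keep those with exactly 4 one-bits:
r=1=1 popcount=1 -> skip
r=2=10 popcount=1 -> skip
r=3=11 popcount=2 -> skip
r=4=100 popcount=1 -> skip
r=5=101 popcount=2 -> skip
r=6=110 popcount=2 -> skip
r=7=111 popcount=3 -> skip
r=8=1000 popcount=1 -> skip
r=9=1001 popcount=2 -> skip
r=10=1010 popcount=2 -> skip
r=11=1011 popcount=3 -> skip
r=12=1100 popcount=2 -> skip
r=13=1101 popcount=3 -> skip
r=14=1110 popcount=3 -> skip
r=15=1111 popcount=4 -> KEEP
r=16=10000 popcount=1 -> skip
r=17=10001 popcount=2 -> skip
r=18=10010 popcount=2 -> skip
r=19=10011 popcount=3 -> skip
r=20=10100 popcount=2 -> skip
r=21=10101 popcount=3 -> skip
r=22=10110 popcount=3 -> skip
r=23=10111 popcount=4 -> KEEP
r=24=11000 popcount=2 -> skip
r=25=11001 popcount=3 -> skip
r=26=11010 popcount=3 -> skip
r=27=11011 popcount=4 -> KEEP
r=28=11100 popcount=3 -> skip
r=29=11101 popcount=4 -> KEEP
r=30=11110 popcount=4 -> KEEP
r=31=11111 popcount=5 -> skip
r=32=100000 popcount=1 -> skip
r=33=100001 popcount=2 -> skip
r=34=100010 popcount=2 -> skip
r=35=100011 popcount=3 -> skip
r=36=100100 popcount=2 -> skip
r=37=100101 popcount=3 -> skip
r=38=100110 popcount=3 -> skip
r=39=100111 popcount=4 -> KEEP
Kept rows: 15 23 27 29 30 39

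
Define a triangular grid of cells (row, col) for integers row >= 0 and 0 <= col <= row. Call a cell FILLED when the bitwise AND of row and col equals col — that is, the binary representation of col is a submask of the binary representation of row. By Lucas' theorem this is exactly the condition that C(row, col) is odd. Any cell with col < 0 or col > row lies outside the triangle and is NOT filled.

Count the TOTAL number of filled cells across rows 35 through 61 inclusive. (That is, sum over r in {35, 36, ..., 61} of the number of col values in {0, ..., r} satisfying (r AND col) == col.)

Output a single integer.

Answer: 380

Derivation:
r35=100011 pc3: +8 =8
r36=100100 pc2: +4 =12
r37=100101 pc3: +8 =20
r38=100110 pc3: +8 =28
r39=100111 pc4: +16 =44
r40=101000 pc2: +4 =48
r41=101001 pc3: +8 =56
r42=101010 pc3: +8 =64
r43=101011 pc4: +16 =80
r44=101100 pc3: +8 =88
r45=101101 pc4: +16 =104
r46=101110 pc4: +16 =120
r47=101111 pc5: +32 =152
r48=110000 pc2: +4 =156
r49=110001 pc3: +8 =164
r50=110010 pc3: +8 =172
r51=110011 pc4: +16 =188
r52=110100 pc3: +8 =196
r53=110101 pc4: +16 =212
r54=110110 pc4: +16 =228
r55=110111 pc5: +32 =260
r56=111000 pc3: +8 =268
r57=111001 pc4: +16 =284
r58=111010 pc4: +16 =300
r59=111011 pc5: +32 =332
r60=111100 pc4: +16 =348
r61=111101 pc5: +32 =380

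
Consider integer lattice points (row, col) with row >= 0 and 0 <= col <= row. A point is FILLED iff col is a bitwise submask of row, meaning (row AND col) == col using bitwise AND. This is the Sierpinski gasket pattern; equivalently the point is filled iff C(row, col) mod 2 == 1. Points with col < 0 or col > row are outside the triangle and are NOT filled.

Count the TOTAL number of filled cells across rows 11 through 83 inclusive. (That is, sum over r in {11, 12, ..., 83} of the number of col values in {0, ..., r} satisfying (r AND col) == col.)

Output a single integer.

Answer: 890

Derivation:
r11=1011 pc3: +8 =8
r12=1100 pc2: +4 =12
r13=1101 pc3: +8 =20
r14=1110 pc3: +8 =28
r15=1111 pc4: +16 =44
r16=10000 pc1: +2 =46
r17=10001 pc2: +4 =50
r18=10010 pc2: +4 =54
r19=10011 pc3: +8 =62
r20=10100 pc2: +4 =66
r21=10101 pc3: +8 =74
r22=10110 pc3: +8 =82
r23=10111 pc4: +16 =98
r24=11000 pc2: +4 =102
r25=11001 pc3: +8 =110
r26=11010 pc3: +8 =118
r27=11011 pc4: +16 =134
r28=11100 pc3: +8 =142
r29=11101 pc4: +16 =158
r30=11110 pc4: +16 =174
r31=11111 pc5: +32 =206
r32=100000 pc1: +2 =208
r33=100001 pc2: +4 =212
r34=100010 pc2: +4 =216
r35=100011 pc3: +8 =224
r36=100100 pc2: +4 =228
r37=100101 pc3: +8 =236
r38=100110 pc3: +8 =244
r39=100111 pc4: +16 =260
r40=101000 pc2: +4 =264
r41=101001 pc3: +8 =272
r42=101010 pc3: +8 =280
r43=101011 pc4: +16 =296
r44=101100 pc3: +8 =304
r45=101101 pc4: +16 =320
r46=101110 pc4: +16 =336
r47=101111 pc5: +32 =368
r48=110000 pc2: +4 =372
r49=110001 pc3: +8 =380
r50=110010 pc3: +8 =388
r51=110011 pc4: +16 =404
r52=110100 pc3: +8 =412
r53=110101 pc4: +16 =428
r54=110110 pc4: +16 =444
r55=110111 pc5: +32 =476
r56=111000 pc3: +8 =484
r57=111001 pc4: +16 =500
r58=111010 pc4: +16 =516
r59=111011 pc5: +32 =548
r60=111100 pc4: +16 =564
r61=111101 pc5: +32 =596
r62=111110 pc5: +32 =628
r63=111111 pc6: +64 =692
r64=1000000 pc1: +2 =694
r65=1000001 pc2: +4 =698
r66=1000010 pc2: +4 =702
r67=1000011 pc3: +8 =710
r68=1000100 pc2: +4 =714
r69=1000101 pc3: +8 =722
r70=1000110 pc3: +8 =730
r71=1000111 pc4: +16 =746
r72=1001000 pc2: +4 =750
r73=1001001 pc3: +8 =758
r74=1001010 pc3: +8 =766
r75=1001011 pc4: +16 =782
r76=1001100 pc3: +8 =790
r77=1001101 pc4: +16 =806
r78=1001110 pc4: +16 =822
r79=1001111 pc5: +32 =854
r80=1010000 pc2: +4 =858
r81=1010001 pc3: +8 =866
r82=1010010 pc3: +8 =874
r83=1010011 pc4: +16 =890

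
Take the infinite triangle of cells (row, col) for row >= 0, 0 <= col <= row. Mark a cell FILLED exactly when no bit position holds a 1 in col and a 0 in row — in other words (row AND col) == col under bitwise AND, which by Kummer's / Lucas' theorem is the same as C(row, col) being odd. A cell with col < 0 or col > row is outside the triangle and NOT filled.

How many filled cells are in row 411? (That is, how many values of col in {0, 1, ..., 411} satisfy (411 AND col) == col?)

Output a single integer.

Answer: 64

Derivation:
411 in binary = 110011011
popcount(411) = number of 1-bits in 110011011 = 6
A col c satisfies (411 AND c) == c iff every set bit of c is also set in 411; each of the 6 set bits of 411 can independently be on or off in c.
count = 2^6 = 64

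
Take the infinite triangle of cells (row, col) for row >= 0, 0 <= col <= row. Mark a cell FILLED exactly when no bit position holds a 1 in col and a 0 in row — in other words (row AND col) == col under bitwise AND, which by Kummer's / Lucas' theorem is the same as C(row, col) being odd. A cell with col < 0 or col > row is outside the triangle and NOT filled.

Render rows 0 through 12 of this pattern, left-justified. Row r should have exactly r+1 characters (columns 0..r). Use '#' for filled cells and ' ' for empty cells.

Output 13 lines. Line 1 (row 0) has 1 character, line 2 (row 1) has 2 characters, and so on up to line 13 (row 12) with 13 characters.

r0=0: #
r1=1: ##
r2=10: # #
r3=11: ####
r4=100: #   #
r5=101: ##  ##
r6=110: # # # #
r7=111: ########
r8=1000: #       #
r9=1001: ##      ##
r10=1010: # #     # #
r11=1011: ####    ####
r12=1100: #   #   #   #

Answer: #
##
# #
####
#   #
##  ##
# # # #
########
#       #
##      ##
# #     # #
####    ####
#   #   #   #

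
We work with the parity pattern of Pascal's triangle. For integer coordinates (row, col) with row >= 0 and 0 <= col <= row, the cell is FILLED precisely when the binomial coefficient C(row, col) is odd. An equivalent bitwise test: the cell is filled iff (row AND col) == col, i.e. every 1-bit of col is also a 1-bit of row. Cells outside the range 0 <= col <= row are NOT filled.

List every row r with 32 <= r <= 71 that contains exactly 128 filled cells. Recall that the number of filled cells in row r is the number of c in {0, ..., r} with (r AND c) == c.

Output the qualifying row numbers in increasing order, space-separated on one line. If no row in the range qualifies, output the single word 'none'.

Row r has 2^popcount(r) filled cells, so we need popcount(r) = log2(128) = 7.
Scan r = 32..71 and keep those with exactly 7 one-bits:
r=32=100000 popcount=1 -> skip
r=33=100001 popcount=2 -> skip
r=34=100010 popcount=2 -> skip
r=35=100011 popcount=3 -> skip
r=36=100100 popcount=2 -> skip
r=37=100101 popcount=3 -> skip
r=38=100110 popcount=3 -> skip
r=39=100111 popcount=4 -> skip
r=40=101000 popcount=2 -> skip
r=41=101001 popcount=3 -> skip
r=42=101010 popcount=3 -> skip
r=43=101011 popcount=4 -> skip
r=44=101100 popcount=3 -> skip
r=45=101101 popcount=4 -> skip
r=46=101110 popcount=4 -> skip
r=47=101111 popcount=5 -> skip
r=48=110000 popcount=2 -> skip
r=49=110001 popcount=3 -> skip
r=50=110010 popcount=3 -> skip
r=51=110011 popcount=4 -> skip
r=52=110100 popcount=3 -> skip
r=53=110101 popcount=4 -> skip
r=54=110110 popcount=4 -> skip
r=55=110111 popcount=5 -> skip
r=56=111000 popcount=3 -> skip
r=57=111001 popcount=4 -> skip
r=58=111010 popcount=4 -> skip
r=59=111011 popcount=5 -> skip
r=60=111100 popcount=4 -> skip
r=61=111101 popcount=5 -> skip
r=62=111110 popcount=5 -> skip
r=63=111111 popcount=6 -> skip
r=64=1000000 popcount=1 -> skip
r=65=1000001 popcount=2 -> skip
r=66=1000010 popcount=2 -> skip
r=67=1000011 popcount=3 -> skip
r=68=1000100 popcount=2 -> skip
r=69=1000101 popcount=3 -> skip
r=70=1000110 popcount=3 -> skip
r=71=1000111 popcount=4 -> skip
Kept rows: none

Answer: none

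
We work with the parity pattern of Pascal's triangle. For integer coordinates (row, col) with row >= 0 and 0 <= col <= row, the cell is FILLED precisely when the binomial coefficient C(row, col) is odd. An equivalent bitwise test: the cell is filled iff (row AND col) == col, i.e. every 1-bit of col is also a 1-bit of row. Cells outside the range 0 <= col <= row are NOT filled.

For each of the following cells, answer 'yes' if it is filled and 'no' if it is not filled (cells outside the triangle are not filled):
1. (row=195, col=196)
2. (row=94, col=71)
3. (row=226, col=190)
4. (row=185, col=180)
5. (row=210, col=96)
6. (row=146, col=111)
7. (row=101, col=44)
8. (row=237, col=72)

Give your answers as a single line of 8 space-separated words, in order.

(195,196): col outside [0, 195] -> not filled
(94,71): row=0b1011110, col=0b1000111, row AND col = 0b1000110 = 70; 70 != 71 -> empty
(226,190): row=0b11100010, col=0b10111110, row AND col = 0b10100010 = 162; 162 != 190 -> empty
(185,180): row=0b10111001, col=0b10110100, row AND col = 0b10110000 = 176; 176 != 180 -> empty
(210,96): row=0b11010010, col=0b1100000, row AND col = 0b1000000 = 64; 64 != 96 -> empty
(146,111): row=0b10010010, col=0b1101111, row AND col = 0b10 = 2; 2 != 111 -> empty
(101,44): row=0b1100101, col=0b101100, row AND col = 0b100100 = 36; 36 != 44 -> empty
(237,72): row=0b11101101, col=0b1001000, row AND col = 0b1001000 = 72; 72 == 72 -> filled

Answer: no no no no no no no yes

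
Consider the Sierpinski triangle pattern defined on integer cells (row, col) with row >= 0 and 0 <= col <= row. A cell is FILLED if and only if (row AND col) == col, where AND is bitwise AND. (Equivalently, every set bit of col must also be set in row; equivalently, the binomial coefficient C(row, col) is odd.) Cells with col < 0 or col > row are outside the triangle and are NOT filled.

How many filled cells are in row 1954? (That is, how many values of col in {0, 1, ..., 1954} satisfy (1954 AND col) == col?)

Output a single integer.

1954 in binary = 11110100010
popcount(1954) = number of 1-bits in 11110100010 = 6
A col c satisfies (1954 AND c) == c iff every set bit of c is also set in 1954; each of the 6 set bits of 1954 can independently be on or off in c.
count = 2^6 = 64

Answer: 64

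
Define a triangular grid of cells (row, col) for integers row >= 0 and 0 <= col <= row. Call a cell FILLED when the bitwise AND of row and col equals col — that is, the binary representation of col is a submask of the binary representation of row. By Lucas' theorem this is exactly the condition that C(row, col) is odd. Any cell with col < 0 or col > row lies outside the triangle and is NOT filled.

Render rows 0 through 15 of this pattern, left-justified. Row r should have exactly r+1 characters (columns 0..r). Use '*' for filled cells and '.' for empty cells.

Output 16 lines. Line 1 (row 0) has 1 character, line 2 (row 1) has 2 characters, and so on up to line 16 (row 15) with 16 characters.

r0=0: *
r1=1: **
r2=10: *.*
r3=11: ****
r4=100: *...*
r5=101: **..**
r6=110: *.*.*.*
r7=111: ********
r8=1000: *.......*
r9=1001: **......**
r10=1010: *.*.....*.*
r11=1011: ****....****
r12=1100: *...*...*...*
r13=1101: **..**..**..**
r14=1110: *.*.*.*.*.*.*.*
r15=1111: ****************

Answer: *
**
*.*
****
*...*
**..**
*.*.*.*
********
*.......*
**......**
*.*.....*.*
****....****
*...*...*...*
**..**..**..**
*.*.*.*.*.*.*.*
****************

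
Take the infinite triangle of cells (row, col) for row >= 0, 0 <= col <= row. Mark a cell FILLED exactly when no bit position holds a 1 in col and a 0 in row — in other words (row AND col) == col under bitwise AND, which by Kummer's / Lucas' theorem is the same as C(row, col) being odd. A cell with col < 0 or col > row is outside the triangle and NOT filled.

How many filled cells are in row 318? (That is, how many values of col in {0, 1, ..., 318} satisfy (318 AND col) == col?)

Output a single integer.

318 in binary = 100111110
popcount(318) = number of 1-bits in 100111110 = 6
A col c satisfies (318 AND c) == c iff every set bit of c is also set in 318; each of the 6 set bits of 318 can independently be on or off in c.
count = 2^6 = 64

Answer: 64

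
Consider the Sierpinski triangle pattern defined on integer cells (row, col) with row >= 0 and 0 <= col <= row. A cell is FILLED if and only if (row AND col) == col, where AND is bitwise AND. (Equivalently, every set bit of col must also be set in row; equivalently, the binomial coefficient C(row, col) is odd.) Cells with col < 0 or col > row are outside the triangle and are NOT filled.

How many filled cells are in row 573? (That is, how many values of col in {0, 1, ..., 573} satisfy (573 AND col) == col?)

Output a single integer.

573 in binary = 1000111101
popcount(573) = number of 1-bits in 1000111101 = 6
A col c satisfies (573 AND c) == c iff every set bit of c is also set in 573; each of the 6 set bits of 573 can independently be on or off in c.
count = 2^6 = 64

Answer: 64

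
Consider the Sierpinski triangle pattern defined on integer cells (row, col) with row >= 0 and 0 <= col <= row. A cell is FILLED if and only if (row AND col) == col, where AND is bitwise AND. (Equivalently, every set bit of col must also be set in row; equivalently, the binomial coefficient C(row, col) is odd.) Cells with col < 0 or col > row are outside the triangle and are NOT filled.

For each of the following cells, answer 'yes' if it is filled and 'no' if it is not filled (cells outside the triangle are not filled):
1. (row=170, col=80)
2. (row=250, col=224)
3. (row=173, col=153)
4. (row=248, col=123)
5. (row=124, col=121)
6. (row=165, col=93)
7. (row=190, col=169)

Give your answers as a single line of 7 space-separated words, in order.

Answer: no yes no no no no no

Derivation:
(170,80): row=0b10101010, col=0b1010000, row AND col = 0b0 = 0; 0 != 80 -> empty
(250,224): row=0b11111010, col=0b11100000, row AND col = 0b11100000 = 224; 224 == 224 -> filled
(173,153): row=0b10101101, col=0b10011001, row AND col = 0b10001001 = 137; 137 != 153 -> empty
(248,123): row=0b11111000, col=0b1111011, row AND col = 0b1111000 = 120; 120 != 123 -> empty
(124,121): row=0b1111100, col=0b1111001, row AND col = 0b1111000 = 120; 120 != 121 -> empty
(165,93): row=0b10100101, col=0b1011101, row AND col = 0b101 = 5; 5 != 93 -> empty
(190,169): row=0b10111110, col=0b10101001, row AND col = 0b10101000 = 168; 168 != 169 -> empty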